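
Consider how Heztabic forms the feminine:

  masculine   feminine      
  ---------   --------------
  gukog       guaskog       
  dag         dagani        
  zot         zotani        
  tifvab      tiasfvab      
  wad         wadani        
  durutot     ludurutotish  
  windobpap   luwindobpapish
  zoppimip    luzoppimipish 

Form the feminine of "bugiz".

buasgiz

"bugiz" has 2 vowels. The stems with 2 vowels (tifvab → tiasfvab, gukog → guaskog) insert -as- after the first vowel.
So bugiz → buasgiz.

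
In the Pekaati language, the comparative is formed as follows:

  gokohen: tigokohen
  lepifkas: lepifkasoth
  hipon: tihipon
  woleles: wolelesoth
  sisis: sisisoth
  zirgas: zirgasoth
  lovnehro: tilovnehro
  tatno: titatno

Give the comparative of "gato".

"gato" ends in -o. The stems ending in -o (lovnehro → tilovnehro, tatno → titatno) add the prefix ti-.
The other pattern: stems ending in -s add -oth.
So gato → tigato.

tigato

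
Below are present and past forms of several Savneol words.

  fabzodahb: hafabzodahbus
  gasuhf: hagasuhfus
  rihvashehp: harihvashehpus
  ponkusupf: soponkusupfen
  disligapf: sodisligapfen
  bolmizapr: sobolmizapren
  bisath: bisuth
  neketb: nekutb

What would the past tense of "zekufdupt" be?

gasuhf and ponkusupf both end in -f yet inflect differently (hagasuhfus, soponkusupfen), so the final letter is not what conditions the rule; the second-to-last letter is.
"zekufdupt" has second-to-last letter 'p'. The stems whose second-to-last letter is 'p' (ponkusupf → soponkusupfen, disligapf → sodisligapfen, bolmizapr → sobolmizapren) add so- … -en around the stem.
So zekufdupt → sozekufdupten.

sozekufdupten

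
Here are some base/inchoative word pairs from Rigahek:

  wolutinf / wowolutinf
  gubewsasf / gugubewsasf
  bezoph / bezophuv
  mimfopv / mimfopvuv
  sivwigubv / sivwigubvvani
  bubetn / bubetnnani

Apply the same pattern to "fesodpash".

fefesodpash

mimfopv and sivwigubv both end in -v yet inflect differently (mimfopvuv, sivwigubvvani), so the final letter is not what conditions the rule; the second-to-last letter is.
"fesodpash" has second-to-last letter 's'. The one such stem in the data (gubewsasf → gugubewsasf) repeats the first consonant+vowel as a prefix (as does wolutinf), so the same rule applies.
The other patterns: stems whose second-to-last letter is 'p' add -uv; stems whose second-to-last letter is 'b' or 't' double the final consonant and add -ani.
So fesodpash → fefesodpash.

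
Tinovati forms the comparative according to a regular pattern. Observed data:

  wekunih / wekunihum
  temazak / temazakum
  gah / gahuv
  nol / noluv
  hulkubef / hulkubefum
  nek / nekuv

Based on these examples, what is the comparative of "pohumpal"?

pohumpalum

nek and temazak both end in -k yet inflect differently (nekuv, temazakum), so the final letter is not what conditions the rule; the number of vowels is.
"pohumpal" has 3 vowels. The stems with 3 vowels (temazak → temazakum, wekunih → wekunihum, hulkubef → hulkubefum) add -um.
The other pattern: stems with 1 vowel add -uv.
So pohumpal → pohumpalum.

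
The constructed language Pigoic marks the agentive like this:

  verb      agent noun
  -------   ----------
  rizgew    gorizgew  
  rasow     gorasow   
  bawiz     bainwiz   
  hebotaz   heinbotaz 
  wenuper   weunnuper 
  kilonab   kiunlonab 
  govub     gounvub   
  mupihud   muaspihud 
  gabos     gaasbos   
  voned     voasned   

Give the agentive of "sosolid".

rizgew and wenuper both have last vowel 'e' yet inflect differently (gorizgew, weunnuper), so the last vowel is not what conditions the rule; the final letter is.
"sosolid" ends in -d. The stems ending in -d (mupihud → muaspihud, voned → voasned) insert -as- after the first vowel.
So sosolid → soassolid.

soassolid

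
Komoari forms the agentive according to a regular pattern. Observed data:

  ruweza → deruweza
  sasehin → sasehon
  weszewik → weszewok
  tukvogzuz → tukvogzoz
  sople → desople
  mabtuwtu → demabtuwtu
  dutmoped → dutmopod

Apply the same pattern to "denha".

dedenha

mabtuwtu and tukvogzuz both have last vowel 'u' yet inflect differently (demabtuwtu, tukvogzoz), so the last vowel is not what conditions the rule; whether the stem ends in a vowel or a consonant is.
"denha" ends in a vowel. The stems ending in a vowel (ruweza → deruweza, mabtuwtu → demabtuwtu, sople → desople) add the prefix de-.
The other pattern: stems ending in a consonant change the last vowel to 'o'.
So denha → dedenha.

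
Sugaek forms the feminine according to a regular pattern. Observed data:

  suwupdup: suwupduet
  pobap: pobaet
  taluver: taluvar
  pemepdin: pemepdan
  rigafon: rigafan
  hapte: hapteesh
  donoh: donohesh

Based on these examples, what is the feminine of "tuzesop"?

tuzesoet

taluver and hapte both have last vowel 'e' yet inflect differently (taluvar, hapteesh), so the last vowel is not what conditions the rule; the final letter is.
"tuzesop" ends in -p. The stems ending in -p (suwupdup → suwupduet, pobap → pobaet) drop the final letter and add -et.
So tuzesop → tuzesoet.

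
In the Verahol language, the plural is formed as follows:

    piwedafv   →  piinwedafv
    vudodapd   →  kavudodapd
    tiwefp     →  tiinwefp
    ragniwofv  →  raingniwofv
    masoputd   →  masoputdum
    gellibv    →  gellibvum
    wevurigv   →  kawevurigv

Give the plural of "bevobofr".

beinvobofr

ragniwofv and gellibv both end in -v yet inflect differently (raingniwofv, gellibvum), so the final letter is not what conditions the rule; the second-to-last letter is.
"bevobofr" has second-to-last letter 'f'. The stems whose second-to-last letter is 'f' (tiwefp → tiinwefp, ragniwofv → raingniwofv, piwedafv → piinwedafv) insert -in- after the first vowel.
So bevobofr → beinvobofr.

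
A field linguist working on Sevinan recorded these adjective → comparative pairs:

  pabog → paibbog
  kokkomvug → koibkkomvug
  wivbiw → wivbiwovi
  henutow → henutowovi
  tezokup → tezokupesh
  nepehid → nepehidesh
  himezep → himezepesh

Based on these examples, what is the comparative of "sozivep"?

"sozivep" ends in -p. The stems ending in -p (tezokup → tezokupesh, himezep → himezepesh) add -esh.
The other patterns: stems ending in -g insert -ib- after the first vowel; stems ending in -w add -ovi.
So sozivep → sozivepesh.

sozivepesh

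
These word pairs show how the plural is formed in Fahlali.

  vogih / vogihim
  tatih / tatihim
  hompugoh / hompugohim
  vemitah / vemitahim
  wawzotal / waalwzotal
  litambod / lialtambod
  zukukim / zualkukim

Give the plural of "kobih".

vemitah and wawzotal both have last vowel 'a' yet inflect differently (vemitahim, waalwzotal), so the last vowel is not what conditions the rule; the final letter is.
"kobih" ends in -h. The stems ending in -h (vogih → vogihim, tatih → tatihim, hompugoh → hompugohim) add -im.
The other pattern: stems ending in -d, -l or -m insert -al- after the first vowel.
So kobih → kobihim.

kobihim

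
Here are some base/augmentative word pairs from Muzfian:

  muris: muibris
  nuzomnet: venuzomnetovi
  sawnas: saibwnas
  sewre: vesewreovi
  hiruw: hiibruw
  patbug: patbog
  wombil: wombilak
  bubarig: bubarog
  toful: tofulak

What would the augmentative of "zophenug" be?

"zophenug" ends in -g. The stems ending in -g (patbug → patbog, bubarig → bubarog) change the last vowel to 'o'.
The other patterns: stems ending in -l add -ak; stems ending in -s or -w insert -ib- after the first vowel; stems ending in -e or -t add ve- … -ovi around the stem.
So zophenug → zophenog.

zophenog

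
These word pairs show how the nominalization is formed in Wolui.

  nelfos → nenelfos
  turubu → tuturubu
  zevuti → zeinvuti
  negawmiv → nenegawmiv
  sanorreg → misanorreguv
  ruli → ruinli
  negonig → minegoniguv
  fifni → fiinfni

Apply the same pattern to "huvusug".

mihuvusuguv

zevuti and negonig both have last vowel 'i' yet inflect differently (zeinvuti, minegoniguv), so the last vowel is not what conditions the rule; the final letter is.
"huvusug" ends in -g. The stems ending in -g (sanorreg → misanorreguv, negonig → minegoniguv) add mi- … -uv around the stem.
So huvusug → mihuvusuguv.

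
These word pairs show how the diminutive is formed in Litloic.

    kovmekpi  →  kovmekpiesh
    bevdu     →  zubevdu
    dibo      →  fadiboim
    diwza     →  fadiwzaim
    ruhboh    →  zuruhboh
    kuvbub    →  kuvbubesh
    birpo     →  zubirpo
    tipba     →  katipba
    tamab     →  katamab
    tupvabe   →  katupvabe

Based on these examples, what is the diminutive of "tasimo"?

diwza and tipba both end in -a yet inflect differently (fadiwzaim, katipba), so the final letter is not what conditions the rule; the first letter is.
"tasimo" begins with t-. The stems beginning with t- (tupvabe → katupvabe, tipba → katipba, tamab → katamab) add the prefix ka-.
The other patterns: stems beginning with k- add -esh; stems beginning with d- add fa- … -im around the stem; stems beginning with b- or r- add the prefix zu-.
So tasimo → katasimo.

katasimo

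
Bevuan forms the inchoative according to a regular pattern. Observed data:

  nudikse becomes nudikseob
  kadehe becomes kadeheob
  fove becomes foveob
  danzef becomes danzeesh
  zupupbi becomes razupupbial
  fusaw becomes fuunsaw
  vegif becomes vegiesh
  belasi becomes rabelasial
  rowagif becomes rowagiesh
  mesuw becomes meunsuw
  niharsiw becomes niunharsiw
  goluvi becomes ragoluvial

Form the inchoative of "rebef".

"rebef" ends in -f. The stems ending in -f (vegif → vegiesh, danzef → danzeesh, rowagif → rowagiesh) drop the final letter and add -esh.
The other patterns: stems ending in -e add -ob; stems ending in -w insert -un- after the first vowel; stems ending in -i add ra- … -al around the stem.
So rebef → rebeesh.

rebeesh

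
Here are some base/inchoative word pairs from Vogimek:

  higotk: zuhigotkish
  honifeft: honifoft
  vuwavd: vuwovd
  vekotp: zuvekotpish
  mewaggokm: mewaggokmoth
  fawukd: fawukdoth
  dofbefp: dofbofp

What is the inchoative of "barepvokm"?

fawukd and vuwavd both end in -d yet inflect differently (fawukdoth, vuwovd), so the final letter is not what conditions the rule; the second-to-last letter is.
"barepvokm" has second-to-last letter 'k'. The stems whose second-to-last letter is 'k' (mewaggokm → mewaggokmoth, fawukd → fawukdoth) add -oth.
The other patterns: stems whose second-to-last letter is 't' add zu- … -ish around the stem; stems whose second-to-last letter is 'f' or 'v' change the last vowel to 'o'.
So barepvokm → barepvokmoth.

barepvokmoth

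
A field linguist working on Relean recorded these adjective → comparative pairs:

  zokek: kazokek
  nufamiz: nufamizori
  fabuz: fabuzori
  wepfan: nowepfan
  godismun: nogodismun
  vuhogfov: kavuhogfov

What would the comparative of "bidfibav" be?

kabidfibav

fabuz and godismun both have last vowel 'u' yet inflect differently (fabuzori, nogodismun), so the last vowel is not what conditions the rule; the final letter is.
"bidfibav" ends in -v. The one such stem in the data (vuhogfov → kavuhogfov) adds the prefix ka-, so the same rule applies.
So bidfibav → kabidfibav.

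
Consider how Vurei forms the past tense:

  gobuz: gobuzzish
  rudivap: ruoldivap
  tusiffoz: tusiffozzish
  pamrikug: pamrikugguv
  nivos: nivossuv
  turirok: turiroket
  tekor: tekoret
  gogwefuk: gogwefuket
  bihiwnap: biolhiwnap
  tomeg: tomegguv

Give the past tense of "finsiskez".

gobuz and pamrikug both have last vowel 'u' yet inflect differently (gobuzzish, pamrikugguv), so the last vowel is not what conditions the rule; the final letter is.
"finsiskez" ends in -z. The stems ending in -z (gobuz → gobuzzish, tusiffoz → tusiffozzish) double the final consonant and add -ish.
The other patterns: stems ending in -p insert -ol- after the first vowel; stems ending in -g or -s double the final consonant and add -uv; stems ending in -k or -r add -et.
So finsiskez → finsiskezzish.

finsiskezzish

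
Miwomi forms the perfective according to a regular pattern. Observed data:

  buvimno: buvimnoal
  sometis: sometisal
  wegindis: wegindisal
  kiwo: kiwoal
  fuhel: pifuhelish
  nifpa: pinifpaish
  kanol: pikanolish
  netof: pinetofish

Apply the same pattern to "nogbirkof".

"nogbirkof" ends in -f. The one such stem in the data (netof → pinetofish) adds pi- … -ish around the stem, so the same rule applies.
So nogbirkof → pinogbirkofish.

pinogbirkofish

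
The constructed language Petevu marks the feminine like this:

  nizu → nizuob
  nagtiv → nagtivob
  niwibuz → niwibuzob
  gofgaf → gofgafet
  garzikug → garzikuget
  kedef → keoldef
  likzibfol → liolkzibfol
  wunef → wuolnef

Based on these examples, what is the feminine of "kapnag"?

gofgaf and kedef both end in -f yet inflect differently (gofgafet, keoldef), so the final letter is not what conditions the rule; the first letter is.
"kapnag" begins with k-. The one such stem in the data (kedef → keoldef) inserts -ol- after the first vowel (as do likzibfol, wunef), so the same rule applies.
The other patterns: stems beginning with n- add -ob; stems beginning with g- add -et.
So kapnag → kaolpnag.

kaolpnag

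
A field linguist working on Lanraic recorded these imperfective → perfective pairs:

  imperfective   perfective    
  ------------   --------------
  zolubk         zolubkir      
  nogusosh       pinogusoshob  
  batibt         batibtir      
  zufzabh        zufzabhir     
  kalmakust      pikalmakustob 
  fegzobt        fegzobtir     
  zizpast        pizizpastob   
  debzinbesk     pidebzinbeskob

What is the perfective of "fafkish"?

pifafkishob

zizpast and batibt both end in -t yet inflect differently (pizizpastob, batibtir), so the final letter is not what conditions the rule; the second-to-last letter is.
"fafkish" has second-to-last letter 's'. The stems whose second-to-last letter is 's' (zizpast → pizizpastob, debzinbesk → pidebzinbeskob, kalmakust → pikalmakustob) add pi- … -ob around the stem.
So fafkish → pifafkishob.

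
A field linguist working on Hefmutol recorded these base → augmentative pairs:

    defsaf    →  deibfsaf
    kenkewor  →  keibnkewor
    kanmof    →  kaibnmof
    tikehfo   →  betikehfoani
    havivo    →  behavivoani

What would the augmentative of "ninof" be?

niibnof

"ninof" ends in -f. The stems ending in -f (defsaf → deibfsaf, kanmof → kaibnmof) insert -ib- after the first vowel.
So ninof → niibnof.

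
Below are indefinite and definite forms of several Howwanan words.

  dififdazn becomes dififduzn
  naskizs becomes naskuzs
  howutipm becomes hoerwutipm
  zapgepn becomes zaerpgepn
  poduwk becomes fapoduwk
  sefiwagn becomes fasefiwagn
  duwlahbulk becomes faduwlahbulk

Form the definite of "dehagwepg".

dififdazn and zapgepn both end in -n yet inflect differently (dififduzn, zaerpgepn), so the final letter is not what conditions the rule; the second-to-last letter is.
"dehagwepg" has second-to-last letter 'p'. The stems whose second-to-last letter is 'p' (howutipm → hoerwutipm, zapgepn → zaerpgepn) insert -er- after the first vowel.
The other patterns: stems whose second-to-last letter is 'z' change the last vowel to 'u'; stems whose second-to-last letter is 'g', 'l' or 'w' add the prefix fa-.
So dehagwepg → deerhagwepg.

deerhagwepg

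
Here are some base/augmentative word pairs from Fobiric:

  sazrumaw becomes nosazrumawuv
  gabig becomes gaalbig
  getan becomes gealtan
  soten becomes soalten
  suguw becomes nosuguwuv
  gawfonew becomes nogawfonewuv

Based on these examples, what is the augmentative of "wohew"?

nowohewuv

gawfonew and soten both have last vowel 'e' yet inflect differently (nogawfonewuv, soalten), so the last vowel is not what conditions the rule; the final letter is.
"wohew" ends in -w. The stems ending in -w (suguw → nosuguwuv, sazrumaw → nosazrumawuv, gawfonew → nogawfonewuv) add no- … -uv around the stem.
So wohew → nowohewuv.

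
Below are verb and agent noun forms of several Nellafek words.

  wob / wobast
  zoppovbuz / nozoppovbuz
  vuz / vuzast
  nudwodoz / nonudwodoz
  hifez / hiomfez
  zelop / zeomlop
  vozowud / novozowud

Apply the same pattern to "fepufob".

nofepufob

vuz and hifez both end in -z yet inflect differently (vuzast, hiomfez), so the final letter is not what conditions the rule; the number of vowels is.
"fepufob" has 3 vowels. The stems with 3 vowels (vozowud → novozowud, nudwodoz → nonudwodoz, zoppovbuz → nozoppovbuz) add the prefix no-.
The other patterns: stems with 1 vowel add -ast; stems with 2 vowels insert -om- after the first vowel.
So fepufob → nofepufob.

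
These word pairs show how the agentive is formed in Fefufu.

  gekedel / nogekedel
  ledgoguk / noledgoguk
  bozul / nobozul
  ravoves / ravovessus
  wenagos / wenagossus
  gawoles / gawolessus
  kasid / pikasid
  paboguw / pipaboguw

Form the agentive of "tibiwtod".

gekedel and ravoves both have last vowel 'e' yet inflect differently (nogekedel, ravovessus), so the last vowel is not what conditions the rule; the final letter is.
"tibiwtod" ends in -d. The one such stem in the data (kasid → pikasid) adds the prefix pi-, so the same rule applies.
The other patterns: stems ending in -k or -l add the prefix no-; stems ending in -s double the final consonant and add -us.
So tibiwtod → pitibiwtod.

pitibiwtod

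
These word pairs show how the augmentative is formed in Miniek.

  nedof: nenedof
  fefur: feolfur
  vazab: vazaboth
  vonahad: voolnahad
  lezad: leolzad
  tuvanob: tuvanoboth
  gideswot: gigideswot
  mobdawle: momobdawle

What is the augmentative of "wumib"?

wumiboth

vonahad and vazab both have last vowel 'a' yet inflect differently (voolnahad, vazaboth), so the last vowel is not what conditions the rule; the final letter is.
"wumib" ends in -b. The stems ending in -b (vazab → vazaboth, tuvanob → tuvanoboth) add -oth.
The other patterns: stems ending in -d or -r insert -ol- after the first vowel; stems ending in -e, -f or -t repeat the first consonant+vowel as a prefix.
So wumib → wumiboth.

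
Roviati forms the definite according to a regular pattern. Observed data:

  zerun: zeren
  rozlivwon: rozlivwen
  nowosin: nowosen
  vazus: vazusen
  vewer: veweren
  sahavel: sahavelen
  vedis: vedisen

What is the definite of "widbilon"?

zerun and vazus both have last vowel 'u' yet inflect differently (zeren, vazusen), so the last vowel is not what conditions the rule; the final letter is.
"widbilon" ends in -n. The stems ending in -n (zerun → zeren, rozlivwon → rozlivwen, nowosin → nowosen) change the last vowel to 'e'.
So widbilon → widbilen.

widbilen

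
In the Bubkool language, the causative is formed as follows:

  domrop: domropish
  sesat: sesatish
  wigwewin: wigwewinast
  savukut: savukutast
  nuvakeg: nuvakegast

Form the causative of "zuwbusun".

zuwbusunast

"zuwbusun" has 3 vowels. The stems with 3 vowels (wigwewin → wigwewinast, savukut → savukutast, nuvakeg → nuvakegast) add -ast.
The other pattern: stems with 2 vowels add -ish.
So zuwbusun → zuwbusunast.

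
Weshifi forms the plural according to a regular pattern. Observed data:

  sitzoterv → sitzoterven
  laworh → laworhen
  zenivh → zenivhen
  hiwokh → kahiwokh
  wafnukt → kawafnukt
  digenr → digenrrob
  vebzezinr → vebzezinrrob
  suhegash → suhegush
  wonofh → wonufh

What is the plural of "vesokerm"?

vesokermen

"vesokerm" has second-to-last letter 'r'. The stems whose second-to-last letter is 'r' (sitzoterv → sitzoterven, laworh → laworhen) add -en.
The other patterns: stems whose second-to-last letter is 'k' add the prefix ka-; stems whose second-to-last letter is 'n' double the final consonant and add -ob; stems whose second-to-last letter is 'f' or 's' change the last vowel to 'u'.
So vesokerm → vesokermen.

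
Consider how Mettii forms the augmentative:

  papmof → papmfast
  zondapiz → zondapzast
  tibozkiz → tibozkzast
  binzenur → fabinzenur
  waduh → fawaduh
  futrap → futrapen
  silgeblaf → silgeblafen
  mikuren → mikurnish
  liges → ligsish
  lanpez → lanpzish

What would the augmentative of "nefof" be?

papmof and silgeblaf both end in -f yet inflect differently (papmfast, silgeblafen), so the final letter is not what conditions the rule; the last vowel is.
"nefof" has last vowel 'o'. The one such stem in the data (papmof → papmfast) deletes the last vowel and adds -ast (as do zondapiz, tibozkiz), so the same rule applies.
The other patterns: stems whose last vowel is 'u' add the prefix fa-; stems whose last vowel is 'a' add -en; stems whose last vowel is 'e' delete the last vowel and add -ish.
So nefof → neffast.

neffast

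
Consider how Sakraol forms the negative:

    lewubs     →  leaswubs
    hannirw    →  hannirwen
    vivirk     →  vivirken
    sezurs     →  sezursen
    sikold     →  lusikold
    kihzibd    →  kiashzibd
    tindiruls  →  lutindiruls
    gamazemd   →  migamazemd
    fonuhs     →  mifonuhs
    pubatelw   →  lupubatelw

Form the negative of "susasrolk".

lususasrolk

"susasrolk" has second-to-last letter 'l'. The stems whose second-to-last letter is 'l' (sikold → lusikold, pubatelw → lupubatelw, tindiruls → lutindiruls) add the prefix lu-.
The other patterns: stems whose second-to-last letter is 'b' insert -as- after the first vowel; stems whose second-to-last letter is 'r' add -en; stems whose second-to-last letter is 'h' or 'm' add the prefix mi-.
So susasrolk → lususasrolk.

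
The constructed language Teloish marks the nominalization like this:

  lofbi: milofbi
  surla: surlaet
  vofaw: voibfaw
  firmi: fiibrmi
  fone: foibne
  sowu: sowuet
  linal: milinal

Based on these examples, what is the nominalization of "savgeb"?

savgebet

lofbi and firmi both end in -i yet inflect differently (milofbi, fiibrmi), so the final letter is not what conditions the rule; the first letter is.
"savgeb" begins with s-. The stems beginning with s- (sowu → sowuet, surla → surlaet) add -et.
The other patterns: stems beginning with l- add the prefix mi-; stems beginning with f- or v- insert -ib- after the first vowel.
So savgeb → savgebet.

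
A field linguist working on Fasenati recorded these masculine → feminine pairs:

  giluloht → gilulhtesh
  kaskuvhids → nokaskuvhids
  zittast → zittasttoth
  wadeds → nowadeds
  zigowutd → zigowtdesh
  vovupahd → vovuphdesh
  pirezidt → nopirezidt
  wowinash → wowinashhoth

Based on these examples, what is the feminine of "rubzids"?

norubzids

pirezidt and zittast both end in -t yet inflect differently (nopirezidt, zittasttoth), so the final letter is not what conditions the rule; the second-to-last letter is.
"rubzids" has second-to-last letter 'd'. The stems whose second-to-last letter is 'd' (wadeds → nowadeds, kaskuvhids → nokaskuvhids, pirezidt → nopirezidt) add the prefix no-.
So rubzids → norubzids.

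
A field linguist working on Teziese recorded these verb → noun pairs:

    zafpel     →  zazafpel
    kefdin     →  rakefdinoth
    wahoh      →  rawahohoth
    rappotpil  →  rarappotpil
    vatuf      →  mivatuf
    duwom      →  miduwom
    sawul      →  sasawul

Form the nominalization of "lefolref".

milefolref

"lefolref" ends in -f. The one such stem in the data (vatuf → mivatuf) adds the prefix mi-, so the same rule applies.
So lefolref → milefolref.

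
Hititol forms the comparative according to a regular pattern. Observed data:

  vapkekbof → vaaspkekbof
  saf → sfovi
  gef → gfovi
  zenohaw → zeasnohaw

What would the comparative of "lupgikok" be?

vapkekbof and gef both end in -f yet inflect differently (vaaspkekbof, gfovi), so the final letter is not what conditions the rule; the number of vowels is.
"lupgikok" has 3 vowels. The stems with 3 vowels (vapkekbof → vaaspkekbof, zenohaw → zeasnohaw) insert -as- after the first vowel.
The other pattern: stems with 1 vowel delete the last vowel and add -ovi.
So lupgikok → luaspgikok.

luaspgikok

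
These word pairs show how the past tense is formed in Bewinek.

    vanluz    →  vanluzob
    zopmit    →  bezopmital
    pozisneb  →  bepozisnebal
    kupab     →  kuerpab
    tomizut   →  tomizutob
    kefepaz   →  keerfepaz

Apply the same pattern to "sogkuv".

sogkuvob

"sogkuv" has last vowel 'u'. The stems whose last vowel is 'u' (vanluz → vanluzob, tomizut → tomizutob) add -ob.
The other patterns: stems whose last vowel is 'a' insert -er- after the first vowel; stems whose last vowel is 'e' or 'i' add be- … -al around the stem.
So sogkuv → sogkuvob.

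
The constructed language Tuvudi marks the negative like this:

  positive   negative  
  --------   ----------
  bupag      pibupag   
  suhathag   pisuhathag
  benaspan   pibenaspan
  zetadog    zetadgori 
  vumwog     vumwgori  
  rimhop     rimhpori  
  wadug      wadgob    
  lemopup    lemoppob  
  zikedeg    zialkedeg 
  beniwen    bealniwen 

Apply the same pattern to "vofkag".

pivofkag

bupag and zetadog both end in -g yet inflect differently (pibupag, zetadgori), so the final letter is not what conditions the rule; the last vowel is.
"vofkag" has last vowel 'a'. The stems whose last vowel is 'a' (bupag → pibupag, suhathag → pisuhathag, benaspan → pibenaspan) add the prefix pi-.
The other patterns: stems whose last vowel is 'o' delete the last vowel and add -ori; stems whose last vowel is 'u' delete the last vowel and add -ob; stems whose last vowel is 'e' insert -al- after the first vowel.
So vofkag → pivofkag.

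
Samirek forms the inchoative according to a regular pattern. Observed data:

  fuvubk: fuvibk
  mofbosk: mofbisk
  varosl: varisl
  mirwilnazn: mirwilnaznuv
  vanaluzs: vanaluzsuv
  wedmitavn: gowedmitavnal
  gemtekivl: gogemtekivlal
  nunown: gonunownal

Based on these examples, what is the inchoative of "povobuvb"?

mirwilnazn and wedmitavn both end in -n yet inflect differently (mirwilnaznuv, gowedmitavnal), so the final letter is not what conditions the rule; the second-to-last letter is.
"povobuvb" has second-to-last letter 'v'. The stems whose second-to-last letter is 'v' (wedmitavn → gowedmitavnal, gemtekivl → gogemtekivlal) add go- … -al around the stem.
The other patterns: stems whose second-to-last letter is 'b' or 's' change the last vowel to 'i'; stems whose second-to-last letter is 'z' add -uv.
So povobuvb → gopovobuvbal.

gopovobuvbal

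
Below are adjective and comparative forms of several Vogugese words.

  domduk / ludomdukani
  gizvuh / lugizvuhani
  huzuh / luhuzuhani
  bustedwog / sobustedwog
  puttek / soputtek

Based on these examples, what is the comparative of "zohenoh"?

domduk and puttek both end in -k yet inflect differently (ludomdukani, soputtek), so the final letter is not what conditions the rule; the last vowel is.
"zohenoh" has last vowel 'o'. The one such stem in the data (bustedwog → sobustedwog) adds the prefix so-, so the same rule applies.
So zohenoh → sozohenoh.

sozohenoh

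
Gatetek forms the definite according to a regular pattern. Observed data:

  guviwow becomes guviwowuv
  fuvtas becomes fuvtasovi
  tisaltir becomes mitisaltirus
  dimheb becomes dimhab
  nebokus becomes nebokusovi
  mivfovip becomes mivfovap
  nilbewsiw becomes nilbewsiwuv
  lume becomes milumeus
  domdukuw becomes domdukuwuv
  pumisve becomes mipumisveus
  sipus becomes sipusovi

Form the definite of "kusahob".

kusahab

tisaltir and nilbewsiw both have last vowel 'i' yet inflect differently (mitisaltirus, nilbewsiwuv), so the last vowel is not what conditions the rule; the final letter is.
"kusahob" ends in -b. The one such stem in the data (dimheb → dimhab) changes the last vowel to 'a' (as does mivfovip), so the same rule applies.
So kusahob → kusahab.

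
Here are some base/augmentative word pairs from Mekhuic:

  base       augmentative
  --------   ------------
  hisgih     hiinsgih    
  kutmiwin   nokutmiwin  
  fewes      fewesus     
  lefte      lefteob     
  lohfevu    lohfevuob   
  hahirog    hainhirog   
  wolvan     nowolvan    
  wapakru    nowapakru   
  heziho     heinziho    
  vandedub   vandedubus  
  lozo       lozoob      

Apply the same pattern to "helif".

heinlif

"helif" begins with h-. The stems beginning with h- (hisgih → hiinsgih, heziho → heinziho, hahirog → hainhirog) insert -in- after the first vowel.
The other patterns: stems beginning with l- add -ob; stems beginning with k- or w- add the prefix no-; stems beginning with f- or v- add -us.
So helif → heinlif.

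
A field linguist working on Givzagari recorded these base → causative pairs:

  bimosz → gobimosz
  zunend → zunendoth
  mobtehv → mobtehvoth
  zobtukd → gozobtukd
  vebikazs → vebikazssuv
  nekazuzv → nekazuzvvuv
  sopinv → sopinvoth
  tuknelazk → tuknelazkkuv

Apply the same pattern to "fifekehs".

zobtukd and zunend both end in -d yet inflect differently (gozobtukd, zunendoth), so the final letter is not what conditions the rule; the second-to-last letter is.
"fifekehs" has second-to-last letter 'h'. The one such stem in the data (mobtehv → mobtehvoth) adds -oth, so the same rule applies.
So fifekehs → fifekehsoth.

fifekehsoth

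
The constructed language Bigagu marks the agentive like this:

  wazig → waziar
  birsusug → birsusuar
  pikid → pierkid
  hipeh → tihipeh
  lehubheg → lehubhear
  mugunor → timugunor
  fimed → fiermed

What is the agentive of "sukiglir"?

tisukiglir

lehubheg and hipeh both have last vowel 'e' yet inflect differently (lehubhear, tihipeh), so the last vowel is not what conditions the rule; the final letter is.
"sukiglir" ends in -r. The one such stem in the data (mugunor → timugunor) adds the prefix ti-, so the same rule applies.
So sukiglir → tisukiglir.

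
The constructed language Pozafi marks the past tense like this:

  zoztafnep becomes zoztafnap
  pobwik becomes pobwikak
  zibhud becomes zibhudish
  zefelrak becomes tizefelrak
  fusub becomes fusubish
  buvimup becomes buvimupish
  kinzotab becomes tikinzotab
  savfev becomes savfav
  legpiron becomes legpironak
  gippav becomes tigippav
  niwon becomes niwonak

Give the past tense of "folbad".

zoztafnep and buvimup both end in -p yet inflect differently (zoztafnap, buvimupish), so the final letter is not what conditions the rule; the last vowel is.
"folbad" has last vowel 'a'. The stems whose last vowel is 'a' (gippav → tigippav, kinzotab → tikinzotab, zefelrak → tizefelrak) add the prefix ti-.
The other patterns: stems whose last vowel is 'e' change the last vowel to 'a'; stems whose last vowel is 'u' add -ish; stems whose last vowel is 'i' or 'o' add -ak.
So folbad → tifolbad.

tifolbad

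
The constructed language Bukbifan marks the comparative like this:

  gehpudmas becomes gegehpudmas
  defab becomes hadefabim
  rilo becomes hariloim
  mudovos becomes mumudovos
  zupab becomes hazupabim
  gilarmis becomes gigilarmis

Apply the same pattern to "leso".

halesoim

mudovos and rilo both have last vowel 'o' yet inflect differently (mumudovos, hariloim), so the last vowel is not what conditions the rule; the final letter is.
"leso" ends in -o. The one such stem in the data (rilo → hariloim) adds ha- … -im around the stem, so the same rule applies.
The other pattern: stems ending in -s repeat the first consonant+vowel as a prefix.
So leso → halesoim.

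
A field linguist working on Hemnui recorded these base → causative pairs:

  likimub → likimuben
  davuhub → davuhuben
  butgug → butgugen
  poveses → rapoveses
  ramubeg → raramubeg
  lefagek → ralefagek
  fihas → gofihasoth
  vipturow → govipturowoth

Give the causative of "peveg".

butgug and ramubeg both end in -g yet inflect differently (butgugen, raramubeg), so the final letter is not what conditions the rule; the last vowel is.
"peveg" has last vowel 'e'. The stems whose last vowel is 'e' (poveses → rapoveses, ramubeg → raramubeg, lefagek → ralefagek) add the prefix ra-.
So peveg → rapeveg.

rapeveg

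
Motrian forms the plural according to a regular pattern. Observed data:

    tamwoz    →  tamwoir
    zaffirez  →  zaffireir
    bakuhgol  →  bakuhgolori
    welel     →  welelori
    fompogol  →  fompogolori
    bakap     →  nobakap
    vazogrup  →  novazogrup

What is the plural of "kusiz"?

kusiir

tamwoz and bakuhgol both have last vowel 'o' yet inflect differently (tamwoir, bakuhgolori), so the last vowel is not what conditions the rule; the final letter is.
"kusiz" ends in -z. The stems ending in -z (tamwoz → tamwoir, zaffirez → zaffireir) drop the final letter and add -ir.
The other patterns: stems ending in -l add -ori; stems ending in -p add the prefix no-.
So kusiz → kusiir.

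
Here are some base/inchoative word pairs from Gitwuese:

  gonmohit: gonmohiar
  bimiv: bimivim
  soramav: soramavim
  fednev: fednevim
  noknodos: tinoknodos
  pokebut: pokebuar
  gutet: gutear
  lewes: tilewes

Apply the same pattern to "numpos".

"numpos" ends in -s. The stems ending in -s (lewes → tilewes, noknodos → tinoknodos) add the prefix ti-.
So numpos → tinumpos.

tinumpos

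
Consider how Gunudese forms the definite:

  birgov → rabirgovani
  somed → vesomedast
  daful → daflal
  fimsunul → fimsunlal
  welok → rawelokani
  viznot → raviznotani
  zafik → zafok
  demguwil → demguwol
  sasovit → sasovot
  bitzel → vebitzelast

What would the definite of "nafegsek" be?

viznot and sasovit both end in -t yet inflect differently (raviznotani, sasovot), so the final letter is not what conditions the rule; the last vowel is.
"nafegsek" has last vowel 'e'. The stems whose last vowel is 'e' (bitzel → vebitzelast, somed → vesomedast) add ve- … -ast around the stem.
So nafegsek → venafegsekast.

venafegsekast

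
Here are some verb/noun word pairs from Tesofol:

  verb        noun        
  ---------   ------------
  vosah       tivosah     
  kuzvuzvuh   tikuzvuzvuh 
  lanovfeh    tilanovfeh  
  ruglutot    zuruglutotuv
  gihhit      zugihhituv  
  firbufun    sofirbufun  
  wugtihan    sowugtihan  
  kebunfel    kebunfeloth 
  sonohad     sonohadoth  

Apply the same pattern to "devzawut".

"devzawut" ends in -t. The stems ending in -t (ruglutot → zuruglutotuv, gihhit → zugihhituv) add zu- … -uv around the stem.
So devzawut → zudevzawutuv.

zudevzawutuv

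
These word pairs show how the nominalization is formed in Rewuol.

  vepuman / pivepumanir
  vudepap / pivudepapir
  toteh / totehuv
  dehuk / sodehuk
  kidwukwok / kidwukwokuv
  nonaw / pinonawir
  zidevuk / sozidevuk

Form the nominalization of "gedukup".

sogedukup

dehuk and kidwukwok both end in -k yet inflect differently (sodehuk, kidwukwokuv), so the final letter is not what conditions the rule; the last vowel is.
"gedukup" has last vowel 'u'. The stems whose last vowel is 'u' (dehuk → sodehuk, zidevuk → sozidevuk) add the prefix so-.
The other patterns: stems whose last vowel is 'a' add pi- … -ir around the stem; stems whose last vowel is 'e' or 'o' add -uv.
So gedukup → sogedukup.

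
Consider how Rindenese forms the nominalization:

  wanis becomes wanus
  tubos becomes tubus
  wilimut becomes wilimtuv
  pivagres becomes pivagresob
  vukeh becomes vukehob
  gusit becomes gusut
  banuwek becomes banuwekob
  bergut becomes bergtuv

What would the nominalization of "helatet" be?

pivagres and wanis both end in -s yet inflect differently (pivagresob, wanus), so the final letter is not what conditions the rule; the last vowel is.
"helatet" has last vowel 'e'. The stems whose last vowel is 'e' (vukeh → vukehob, pivagres → pivagresob, banuwek → banuwekob) add -ob.
So helatet → helatetob.

helatetob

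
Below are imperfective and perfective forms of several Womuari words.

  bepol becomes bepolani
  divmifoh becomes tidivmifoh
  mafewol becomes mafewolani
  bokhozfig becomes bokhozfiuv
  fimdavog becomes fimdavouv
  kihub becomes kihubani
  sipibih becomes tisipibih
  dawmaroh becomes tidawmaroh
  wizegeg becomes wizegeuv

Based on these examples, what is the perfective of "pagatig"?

pagatiuv

fimdavog and dawmaroh both have last vowel 'o' yet inflect differently (fimdavouv, tidawmaroh), so the last vowel is not what conditions the rule; the final letter is.
"pagatig" ends in -g. The stems ending in -g (bokhozfig → bokhozfiuv, wizegeg → wizegeuv, fimdavog → fimdavouv) drop the final letter and add -uv.
So pagatig → pagatiuv.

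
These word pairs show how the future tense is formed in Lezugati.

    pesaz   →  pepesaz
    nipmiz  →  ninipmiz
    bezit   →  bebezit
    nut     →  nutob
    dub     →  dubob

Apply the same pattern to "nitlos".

nut and bezit both end in -t yet inflect differently (nutob, bebezit), so the final letter is not what conditions the rule; the number of vowels is.
"nitlos" has 2 vowels. The stems with 2 vowels (nipmiz → ninipmiz, pesaz → pepesaz, bezit → bebezit) repeat the first consonant+vowel as a prefix.
The other pattern: stems with 1 vowel add -ob.
So nitlos → ninitlos.

ninitlos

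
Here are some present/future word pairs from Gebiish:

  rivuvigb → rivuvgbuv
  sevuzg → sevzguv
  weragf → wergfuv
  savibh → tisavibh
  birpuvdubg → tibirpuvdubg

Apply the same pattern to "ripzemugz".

ripzemgzuv

birpuvdubg and sevuzg both end in -g yet inflect differently (tibirpuvdubg, sevzguv), so the final letter is not what conditions the rule; the second-to-last letter is.
"ripzemugz" has second-to-last letter 'g'. The stems whose second-to-last letter is 'g' (weragf → wergfuv, rivuvigb → rivuvgbuv) delete the last vowel and add -uv.
So ripzemugz → ripzemgzuv.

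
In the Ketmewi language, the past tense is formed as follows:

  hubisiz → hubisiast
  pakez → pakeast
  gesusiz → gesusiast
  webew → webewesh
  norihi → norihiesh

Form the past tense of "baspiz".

baspiast

pakez and webew both have last vowel 'e' yet inflect differently (pakeast, webewesh), so the last vowel is not what conditions the rule; the final letter is.
"baspiz" ends in -z. The stems ending in -z (hubisiz → hubisiast, pakez → pakeast, gesusiz → gesusiast) drop the final letter and add -ast.
The other pattern: stems ending in -i or -w add -esh.
So baspiz → baspiast.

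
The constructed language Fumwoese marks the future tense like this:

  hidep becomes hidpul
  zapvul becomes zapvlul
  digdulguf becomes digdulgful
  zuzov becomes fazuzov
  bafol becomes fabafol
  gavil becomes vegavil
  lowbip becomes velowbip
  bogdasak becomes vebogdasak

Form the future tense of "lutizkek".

lutizkkul

zapvul and bafol both end in -l yet inflect differently (zapvlul, fabafol), so the final letter is not what conditions the rule; the last vowel is.
"lutizkek" has last vowel 'e'. The one such stem in the data (hidep → hidpul) deletes the last vowel and adds -ul (as do zapvul, digdulguf), so the same rule applies.
So lutizkek → lutizkkul.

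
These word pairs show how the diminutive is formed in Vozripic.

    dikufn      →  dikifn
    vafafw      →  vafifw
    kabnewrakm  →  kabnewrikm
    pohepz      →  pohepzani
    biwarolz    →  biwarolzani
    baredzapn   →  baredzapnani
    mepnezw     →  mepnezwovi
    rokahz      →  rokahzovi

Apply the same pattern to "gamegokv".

gamegikv

dikufn and baredzapn both end in -n yet inflect differently (dikifn, baredzapnani), so the final letter is not what conditions the rule; the second-to-last letter is.
"gamegokv" has second-to-last letter 'k'. The one such stem in the data (kabnewrakm → kabnewrikm) changes the last vowel to 'i' (as do dikufn, vafafw), so the same rule applies.
So gamegokv → gamegikv.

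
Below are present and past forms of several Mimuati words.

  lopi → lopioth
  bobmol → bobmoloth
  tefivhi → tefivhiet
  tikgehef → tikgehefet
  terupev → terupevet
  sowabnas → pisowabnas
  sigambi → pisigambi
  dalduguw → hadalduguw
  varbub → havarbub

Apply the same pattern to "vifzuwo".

havifzuwo

lopi and tefivhi both end in -i yet inflect differently (lopioth, tefivhiet), so the final letter is not what conditions the rule; the first letter is.
"vifzuwo" begins with v-. The one such stem in the data (varbub → havarbub) adds the prefix ha-, so the same rule applies.
The other patterns: stems beginning with b- or l- add -oth; stems beginning with t- add -et; stems beginning with s- add the prefix pi-.
So vifzuwo → havifzuwo.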